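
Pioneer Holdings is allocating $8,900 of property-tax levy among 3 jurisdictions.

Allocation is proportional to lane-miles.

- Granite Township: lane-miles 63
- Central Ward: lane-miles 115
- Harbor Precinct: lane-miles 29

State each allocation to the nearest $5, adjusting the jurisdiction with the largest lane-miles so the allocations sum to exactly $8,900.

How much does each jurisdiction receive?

Total lane-miles = 63 + 115 + 29 = 207.
Unrounded shares: Granite Township 2,708.70; Central Ward 4,944.44; Harbor Precinct 1,246.86.
After rounding ($5): Granite Township $2,710; Central Ward $4,945; Harbor Precinct $1,245. Sum = $8,900.
Rounded total matches; no reconciliation needed.

Granite Township: $2,710 | Central Ward: $4,945 | Harbor Precinct: $1,245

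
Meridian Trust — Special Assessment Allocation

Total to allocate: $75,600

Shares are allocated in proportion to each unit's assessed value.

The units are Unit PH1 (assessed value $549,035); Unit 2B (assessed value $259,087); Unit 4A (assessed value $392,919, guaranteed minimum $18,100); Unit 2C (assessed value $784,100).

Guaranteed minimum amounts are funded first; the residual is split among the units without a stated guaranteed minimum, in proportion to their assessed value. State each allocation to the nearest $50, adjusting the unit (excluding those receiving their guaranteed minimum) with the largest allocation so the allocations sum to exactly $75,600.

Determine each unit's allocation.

Guaranteed amounts: Unit 4A $18,100. Residual $57,500.
Residual split over remaining assessed value 1,592,222: Unit PH1 19,827.33 → $19,850; Unit 2B 9,356.42 → $9,350; Unit 2C 28,316.25 → $28,300.

Unit PH1: $19,850 | Unit 2B: $9,350 | Unit 4A: $18,100 | Unit 2C: $28,300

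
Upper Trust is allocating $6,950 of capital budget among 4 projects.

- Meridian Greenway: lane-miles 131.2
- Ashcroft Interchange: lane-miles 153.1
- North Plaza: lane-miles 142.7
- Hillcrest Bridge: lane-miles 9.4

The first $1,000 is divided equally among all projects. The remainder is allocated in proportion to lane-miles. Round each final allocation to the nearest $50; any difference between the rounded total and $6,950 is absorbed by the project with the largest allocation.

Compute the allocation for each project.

$1,000 shared equally gives $250 per project.
Remainder $5,950 by lane-miles (total 436.4): Meridian Greenway 1,788.82 → $1,800; Ashcroft Interchange 2,087.41 → $2,100; North Plaza 1,945.61 → $1,950; Hillcrest Bridge 128.16 → $150.
Rounding difference −$50 on remainder applied to Ashcroft Interchange.
Totals: Meridian Greenway $250 + $1,800 = $2,050; Ashcroft Interchange $250 + $2,050 = $2,300; North Plaza $250 + $1,950 = $2,200; Hillcrest Bridge $250 + $150 = $400.

Meridian Greenway: $2,050; Ashcroft Interchange: $2,300; North Plaza: $2,200; Hillcrest Bridge: $400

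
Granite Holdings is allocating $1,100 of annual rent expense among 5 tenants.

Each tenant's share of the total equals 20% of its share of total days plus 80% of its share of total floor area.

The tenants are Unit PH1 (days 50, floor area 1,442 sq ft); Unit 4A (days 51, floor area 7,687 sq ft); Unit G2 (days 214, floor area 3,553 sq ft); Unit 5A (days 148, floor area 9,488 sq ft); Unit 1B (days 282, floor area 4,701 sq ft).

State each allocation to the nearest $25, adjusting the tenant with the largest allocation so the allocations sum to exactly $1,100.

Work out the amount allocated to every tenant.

Unit PH1: $50; Unit 4A: $275; Unit G2: $175; Unit 5A: $375; Unit 1B: $225

Days total 745; floor area total 26,871.
Blended shares (20% days + 80% floor area): Unit PH1 0.0564; Unit 4A 0.2425; Unit G2 0.1632; Unit 5A 0.3222; Unit 1B 0.2157.
Pro-rata amounts: Unit PH1 61.99; Unit 4A 266.80; Unit G2 179.55; Unit 5A 354.43; Unit 1B 237.23.
Rounded to nearest $25: Unit PH1 $50; Unit 4A $275; Unit G2 $175; Unit 5A $350; Unit 1B $225. Sum = $1,075.
Difference $1,100 − $1,075 = +$25 applied to largest allocation (Unit 5A): Unit 5A becomes $375.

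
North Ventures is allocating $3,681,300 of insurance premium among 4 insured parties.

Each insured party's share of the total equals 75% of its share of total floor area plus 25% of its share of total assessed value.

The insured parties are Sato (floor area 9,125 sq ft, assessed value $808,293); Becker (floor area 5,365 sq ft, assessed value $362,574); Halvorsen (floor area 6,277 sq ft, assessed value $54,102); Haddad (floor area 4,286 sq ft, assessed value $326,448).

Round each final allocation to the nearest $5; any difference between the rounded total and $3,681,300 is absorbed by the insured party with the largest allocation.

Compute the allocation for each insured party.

Totals — floor area 25,053, assessed value 1,551,417.
Combined weights (75% floor area + 25% assessed value): Sato 0.4034; Becker 0.2190; Halvorsen 0.1966; Haddad 0.1809.
Raw shares: Sato 1,485,116.09; Becker 806,336.39; Halvorsen 723,853.23; Haddad 665,994.29.
At nearest $5: Sato $1,485,115; Becker $806,335; Halvorsen $723,855; Haddad $665,995. Sum = $3,681,300.
No rounding difference to absorb.

Sato: $1,485,115 · Becker: $806,335 · Halvorsen: $723,855 · Haddad: $665,995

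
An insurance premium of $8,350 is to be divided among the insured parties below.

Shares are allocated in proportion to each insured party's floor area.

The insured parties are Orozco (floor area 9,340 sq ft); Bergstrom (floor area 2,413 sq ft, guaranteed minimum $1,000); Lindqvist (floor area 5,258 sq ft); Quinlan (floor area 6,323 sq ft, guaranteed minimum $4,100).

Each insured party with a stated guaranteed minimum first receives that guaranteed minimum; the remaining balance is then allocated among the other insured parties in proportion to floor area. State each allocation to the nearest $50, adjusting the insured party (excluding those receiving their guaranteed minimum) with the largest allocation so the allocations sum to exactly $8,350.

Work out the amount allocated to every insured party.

Fund the minimums — Bergstrom $1,000; Quinlan $4,100. Residual $3,250.
Residual split over remaining floor area 14,598: Orozco 2,079.39 → $2,100; Lindqvist 1,170.61 → $1,150.

Orozco: $2,100 · Bergstrom: $1,000 · Lindqvist: $1,150 · Quinlan: $4,100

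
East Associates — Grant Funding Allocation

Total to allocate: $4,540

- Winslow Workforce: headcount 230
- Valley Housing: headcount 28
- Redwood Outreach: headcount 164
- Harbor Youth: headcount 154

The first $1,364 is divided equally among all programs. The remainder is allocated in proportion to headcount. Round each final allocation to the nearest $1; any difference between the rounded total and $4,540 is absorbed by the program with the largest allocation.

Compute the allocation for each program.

Equal tier: $1,364 ÷ 4 = $341 apiece.
Remainder $3,176 by headcount (total 576): Winslow Workforce 1,268.19 → $1,268; Valley Housing 154.39 → $154; Redwood Outreach 904.28 → $904; Harbor Youth 849.14 → $849.
Rounding difference +$1 on remainder applied to Winslow Workforce.
Totals: Winslow Workforce $341 + $1,269 = $1,610; Valley Housing $341 + $154 = $495; Redwood Outreach $341 + $904 = $1,245; Harbor Youth $341 + $849 = $1,190.

Winslow Workforce: $1,610 | Valley Housing: $495 | Redwood Outreach: $1,245 | Harbor Youth: $1,190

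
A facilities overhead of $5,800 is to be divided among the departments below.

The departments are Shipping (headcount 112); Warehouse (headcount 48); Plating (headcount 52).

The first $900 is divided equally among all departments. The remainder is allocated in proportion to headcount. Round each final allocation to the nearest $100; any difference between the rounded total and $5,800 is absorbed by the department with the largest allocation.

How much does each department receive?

Equal tier: $900 ÷ 3 = $300 apiece.
Remainder $4,900 by headcount (total 212): Shipping 2,588.68 → $2,600; Warehouse 1,109.43 → $1,100; Plating 1,201.89 → $1,200.
Totals: Shipping $300 + $2,600 = $2,900; Warehouse $300 + $1,100 = $1,400; Plating $300 + $1,200 = $1,500.

Shipping: $2,900 | Warehouse: $1,400 | Plating: $1,500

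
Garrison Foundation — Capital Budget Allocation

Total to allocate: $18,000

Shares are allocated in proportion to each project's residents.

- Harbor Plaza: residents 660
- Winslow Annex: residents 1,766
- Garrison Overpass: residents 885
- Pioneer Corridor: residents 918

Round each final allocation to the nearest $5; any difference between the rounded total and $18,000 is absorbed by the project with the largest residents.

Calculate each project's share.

Combined residents = 4,229.
Proportional shares: Harbor Plaza 660/4,229 × $18,000 = 2,809.17; Winslow Annex 1,766/4,229 × $18,000 = 7,516.67; Garrison Overpass 885/4,229 × $18,000 = 3,766.85; Pioneer Corridor 918/4,229 × $18,000 = 3,907.31.
At nearest $5: Harbor Plaza $2,810; Winslow Annex $7,515; Garrison Overpass $3,765; Pioneer Corridor $3,905. Sum = $17,995.
Difference $18,000 − $17,995 = +$5 applied to largest residents (Winslow Annex): Winslow Annex becomes $7,520.

Harbor Plaza: $2,810 · Winslow Annex: $7,520 · Garrison Overpass: $3,765 · Pioneer Corridor: $3,905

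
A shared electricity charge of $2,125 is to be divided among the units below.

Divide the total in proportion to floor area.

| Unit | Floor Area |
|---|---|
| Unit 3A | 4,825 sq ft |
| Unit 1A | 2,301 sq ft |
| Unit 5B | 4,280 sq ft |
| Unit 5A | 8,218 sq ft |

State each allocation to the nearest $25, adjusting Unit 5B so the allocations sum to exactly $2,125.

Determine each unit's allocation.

Sum of floor area: 19,624.
Raw shares: Unit 3A 4,825/19,624 × $2,125 = 522.48; Unit 1A 2,301/19,624 × $2,125 = 249.17; Unit 5B 4,280/19,624 × $2,125 = 463.46; Unit 5A 8,218/19,624 × $2,125 = 889.89.
At nearest $25: Unit 3A $525; Unit 1A $250; Unit 5B $475; Unit 5A $900. Sum = $2,150.
Difference $2,125 − $2,150 = −$25 applied to Unit 5B: Unit 5B becomes $450.

Unit 3A: $525; Unit 1A: $250; Unit 5B: $450; Unit 5A: $900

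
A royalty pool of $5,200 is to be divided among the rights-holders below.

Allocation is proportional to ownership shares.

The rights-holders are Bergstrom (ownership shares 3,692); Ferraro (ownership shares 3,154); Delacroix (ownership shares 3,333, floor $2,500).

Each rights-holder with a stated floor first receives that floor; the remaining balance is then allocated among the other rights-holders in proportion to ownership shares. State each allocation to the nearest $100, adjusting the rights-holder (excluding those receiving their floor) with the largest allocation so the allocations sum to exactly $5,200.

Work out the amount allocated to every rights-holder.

Bergstrom: $1,500 | Ferraro: $1,200 | Delacroix: $2,500

Fund the minimums — Delacroix $2,500. Remaining pool $2,700.
Remaining pool split over remaining ownership shares 6,846: Bergstrom 1,456.09 → $1,500; Ferraro 1,243.91 → $1,200.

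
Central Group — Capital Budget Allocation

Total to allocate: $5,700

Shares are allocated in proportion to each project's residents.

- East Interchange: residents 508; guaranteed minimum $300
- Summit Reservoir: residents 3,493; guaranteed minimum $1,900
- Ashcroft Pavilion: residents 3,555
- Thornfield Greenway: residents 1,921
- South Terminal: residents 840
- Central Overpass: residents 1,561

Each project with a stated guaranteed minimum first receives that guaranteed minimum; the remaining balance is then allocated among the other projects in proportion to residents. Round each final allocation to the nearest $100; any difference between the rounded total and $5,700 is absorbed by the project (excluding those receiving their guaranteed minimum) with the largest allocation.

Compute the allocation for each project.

East Interchange: $300 · Summit Reservoir: $1,900 · Ashcroft Pavilion: $1,500 · Thornfield Greenway: $900 · South Terminal: $400 · Central Overpass: $700

Minimums first: East Interchange $300; Summit Reservoir $1,900. Residual $3,500.
Residual split over remaining residents 7,877: Ashcroft Pavilion 1,579.60 → $1,600; Thornfield Greenway 853.56 → $900; South Terminal 373.24 → $400; Central Overpass 693.60 → $700.
Rounding difference −$100 applied to Ashcroft Pavilion → $1,500.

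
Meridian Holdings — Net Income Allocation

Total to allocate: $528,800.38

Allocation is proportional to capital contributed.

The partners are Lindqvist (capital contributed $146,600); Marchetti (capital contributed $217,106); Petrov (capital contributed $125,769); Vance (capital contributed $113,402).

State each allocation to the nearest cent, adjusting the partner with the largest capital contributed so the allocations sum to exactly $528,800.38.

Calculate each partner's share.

Sum of capital contributed: 146,600 + 217,106 + 125,769 + 113,402 = 602,877.
Unrounded shares: Lindqvist 128,586.9849; Marchetti 190,429.7814; Petrov 110,315.5287; Vance 99,468.08502.
Rounded to nearest cent: Lindqvist $128,586.98; Marchetti $190,429.78; Petrov $110,315.53; Vance $99,468.09. Sum = $528,800.38.
Rounded total matches; no reconciliation needed.

Lindqvist: $128,586.98; Marchetti: $190,429.78; Petrov: $110,315.53; Vance: $99,468.09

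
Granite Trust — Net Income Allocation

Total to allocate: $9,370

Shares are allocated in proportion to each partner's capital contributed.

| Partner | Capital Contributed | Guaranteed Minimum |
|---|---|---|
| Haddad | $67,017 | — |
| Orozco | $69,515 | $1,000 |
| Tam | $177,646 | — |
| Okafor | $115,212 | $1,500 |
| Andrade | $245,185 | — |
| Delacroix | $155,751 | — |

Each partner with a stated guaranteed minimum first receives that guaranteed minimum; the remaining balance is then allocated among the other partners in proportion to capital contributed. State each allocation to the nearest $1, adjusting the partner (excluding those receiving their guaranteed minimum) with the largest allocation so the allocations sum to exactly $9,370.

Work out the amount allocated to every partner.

Haddad: $713 | Orozco: $1,000 | Tam: $1,890 | Okafor: $1,500 | Andrade: $2,610 | Delacroix: $1,657

Fund the minimums — Orozco $1,000; Okafor $1,500. Balance $6,870.
Balance split over remaining capital contributed 645,599: Haddad 713.15 → $713; Tam 1,890.38 → $1,890; Andrade 2,609.08 → $2,609; Delacroix 1,657.39 → $1,657.
Rounding difference +$1 applied to Andrade → $2,610.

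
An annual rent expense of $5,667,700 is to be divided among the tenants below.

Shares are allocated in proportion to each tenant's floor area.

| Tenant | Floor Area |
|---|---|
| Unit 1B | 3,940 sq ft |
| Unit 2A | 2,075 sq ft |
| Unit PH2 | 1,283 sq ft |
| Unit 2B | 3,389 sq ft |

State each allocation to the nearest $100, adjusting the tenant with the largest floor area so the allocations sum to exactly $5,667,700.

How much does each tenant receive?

Total floor area = 10,687.
Raw shares: Unit 1B 3,940/10,687 × $5,667,700 = 2,089,523.53; Unit 2A 2,075/10,687 × $5,667,700 = 1,100,447.04; Unit PH2 1,283/10,687 × $5,667,700 = 680,420.99; Unit 2B 3,389/10,687 × $5,667,700 = 1,797,308.44.
After rounding ($100): Unit 1B $2,089,500; Unit 2A $1,100,400; Unit PH2 $680,400; Unit 2B $1,797,300. Sum = $5,667,600.
Difference $5,667,700 − $5,667,600 = +$100 applied to largest floor area (Unit 1B): Unit 1B becomes $2,089,600.

Unit 1B: $2,089,600; Unit 2A: $1,100,400; Unit PH2: $680,400; Unit 2B: $1,797,300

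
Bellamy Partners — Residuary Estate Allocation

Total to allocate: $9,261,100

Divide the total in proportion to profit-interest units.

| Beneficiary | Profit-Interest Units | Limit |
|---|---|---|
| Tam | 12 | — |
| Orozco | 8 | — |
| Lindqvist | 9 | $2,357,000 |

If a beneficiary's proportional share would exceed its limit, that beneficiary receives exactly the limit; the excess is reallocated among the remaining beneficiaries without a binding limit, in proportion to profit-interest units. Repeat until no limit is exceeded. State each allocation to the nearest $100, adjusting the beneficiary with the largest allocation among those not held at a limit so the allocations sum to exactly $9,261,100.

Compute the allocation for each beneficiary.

Total profit-interest units = 29.
Unconstrained shares: Tam 3,832,179.31; Orozco 2,554,786.21; Lindqvist 2,874,134.48.
Capped: Lindqvist ($2,357,000); residual $6,904,100 reallocated over remaining profit-interest units 20.
Shares after redistribution: Tam 4,142,460.00 → $4,142,500; Orozco 2,761,640.00 → $2,761,600.

Tam: $4,142,500 · Orozco: $2,761,600 · Lindqvist: $2,357,000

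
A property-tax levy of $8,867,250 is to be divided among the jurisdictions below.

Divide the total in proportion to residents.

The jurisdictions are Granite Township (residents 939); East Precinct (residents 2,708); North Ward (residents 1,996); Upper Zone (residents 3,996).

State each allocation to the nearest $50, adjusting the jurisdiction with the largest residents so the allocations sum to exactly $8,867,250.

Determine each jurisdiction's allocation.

Sum of residents: 939 + 2,708 + 1,996 + 3,996 = 9,639.
Pro-rata amounts: Granite Township 863,818.63; East Precinct 2,491,183.01; North Ward 1,836,189.54; Upper Zone 3,676,058.82.
At nearest $50: Granite Township $863,800; East Precinct $2,491,200; North Ward $1,836,200; Upper Zone $3,676,050. Sum = $8,867,250.
Rounded total matches; no reconciliation needed.

Granite Township: $863,800 | East Precinct: $2,491,200 | North Ward: $1,836,200 | Upper Zone: $3,676,050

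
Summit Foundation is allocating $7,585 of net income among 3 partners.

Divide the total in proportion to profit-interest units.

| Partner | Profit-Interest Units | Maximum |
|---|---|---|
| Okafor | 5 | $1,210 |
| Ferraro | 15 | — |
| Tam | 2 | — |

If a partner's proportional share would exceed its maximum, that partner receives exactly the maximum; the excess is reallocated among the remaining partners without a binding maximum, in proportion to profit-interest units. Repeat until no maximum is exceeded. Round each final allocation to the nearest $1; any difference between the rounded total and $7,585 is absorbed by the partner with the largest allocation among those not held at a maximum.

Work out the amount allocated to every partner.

Okafor: $1,210; Ferraro: $5,625; Tam: $750

Combined profit-interest units = 22.
Unconstrained shares: Okafor 1,723.86; Ferraro 5,171.59; Tam 689.55.
Cap binds for Okafor ($1,210); residual $6,375 reallocated over remaining profit-interest units 17.
Shares after redistribution: Ferraro 5,625.00 → $5,625; Tam 750.00 → $750.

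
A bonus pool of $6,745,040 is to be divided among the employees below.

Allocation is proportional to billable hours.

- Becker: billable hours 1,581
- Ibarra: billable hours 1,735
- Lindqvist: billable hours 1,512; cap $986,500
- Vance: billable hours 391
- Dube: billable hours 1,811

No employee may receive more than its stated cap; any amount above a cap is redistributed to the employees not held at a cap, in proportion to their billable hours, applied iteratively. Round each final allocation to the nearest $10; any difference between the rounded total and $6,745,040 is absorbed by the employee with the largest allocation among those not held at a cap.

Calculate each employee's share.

Billable hours total: 7,030.
Pro-rata shares before constraints: Becker 1,516,914.40; Ibarra 1,664,672.03; Lindqvist 1,450,711.31; Vance 375,150.87; Dube 1,737,591.39.
Cap binds for Lindqvist ($986,500); residual $5,758,540 reallocated over remaining billable hours 5,518.
Redistributed shares: Becker 1,649,918.76 → $1,649,920; Ibarra 1,810,631.91 → $1,810,630; Vance 408,044.43 → $408,040; Dube 1,889,944.90 → $1,889,940.
Rounding difference +$10 applied to Dube → $1,889,950.

Becker: $1,649,920; Ibarra: $1,810,630; Lindqvist: $986,500; Vance: $408,040; Dube: $1,889,950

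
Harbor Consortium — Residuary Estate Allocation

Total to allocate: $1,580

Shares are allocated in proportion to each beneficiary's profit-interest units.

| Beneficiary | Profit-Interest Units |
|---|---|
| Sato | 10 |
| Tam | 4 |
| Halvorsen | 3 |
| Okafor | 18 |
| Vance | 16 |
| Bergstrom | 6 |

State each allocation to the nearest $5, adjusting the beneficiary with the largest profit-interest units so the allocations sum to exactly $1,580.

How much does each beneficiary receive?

Sato: $275 · Tam: $110 · Halvorsen: $85 · Okafor: $500 · Vance: $445 · Bergstrom: $165

Total profit-interest units = 10 + 4 + 3 + 18 + 16 + 6 = 57.
Pro-rata amounts: Sato 277.19; Tam 110.88; Halvorsen 83.16; Okafor 498.95; Vance 443.51; Bergstrom 166.32.
After rounding ($5): Sato $275; Tam $110; Halvorsen $85; Okafor $500; Vance $445; Bergstrom $165. Sum = $1,580.
Sum already equals the total — no adjustment.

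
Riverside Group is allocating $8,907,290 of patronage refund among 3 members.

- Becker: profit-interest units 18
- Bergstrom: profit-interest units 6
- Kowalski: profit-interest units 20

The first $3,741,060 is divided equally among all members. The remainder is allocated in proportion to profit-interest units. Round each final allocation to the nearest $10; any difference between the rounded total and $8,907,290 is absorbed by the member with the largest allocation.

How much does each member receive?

First tranche $3,741,060 split equally: $1,247,020 each.
Remainder $5,166,230 by profit-interest units (total 44): Becker 2,113,457.73 → $2,113,460; Bergstrom 704,485.91 → $704,490; Kowalski 2,348,286.36 → $2,348,290.
Rounding difference −$10 on remainder applied to Kowalski.
Totals: Becker $1,247,020 + $2,113,460 = $3,360,480; Bergstrom $1,247,020 + $704,490 = $1,951,510; Kowalski $1,247,020 + $2,348,280 = $3,595,300.

Becker: $3,360,480 | Bergstrom: $1,951,510 | Kowalski: $3,595,300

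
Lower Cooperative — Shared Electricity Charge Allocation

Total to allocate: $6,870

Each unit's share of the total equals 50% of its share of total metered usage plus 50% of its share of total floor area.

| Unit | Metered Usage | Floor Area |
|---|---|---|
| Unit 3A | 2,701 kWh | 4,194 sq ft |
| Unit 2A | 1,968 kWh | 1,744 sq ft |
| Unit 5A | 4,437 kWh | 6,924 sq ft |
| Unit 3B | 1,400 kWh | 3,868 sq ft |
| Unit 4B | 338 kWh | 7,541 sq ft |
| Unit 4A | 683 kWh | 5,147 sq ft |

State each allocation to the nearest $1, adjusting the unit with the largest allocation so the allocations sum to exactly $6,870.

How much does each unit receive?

Totals — metered usage 11,527, floor area 29,418.
Blended shares (50% metered usage + 50% floor area): Unit 3A 0.1884; Unit 2A 0.1150; Unit 5A 0.3101; Unit 3B 0.1265; Unit 4B 0.1428; Unit 4A 0.1171.
Pro-rata amounts: Unit 3A 1,294.60; Unit 2A 790.09; Unit 5A 2,130.69; Unit 3B 868.84; Unit 4B 981.25; Unit 4A 804.52.
At nearest $1: Unit 3A $1,295; Unit 2A $790; Unit 5A $2,131; Unit 3B $869; Unit 4B $981; Unit 4A $805. Sum = $6,871.
Difference $6,870 − $6,871 = −$1 applied to largest allocation (Unit 5A): Unit 5A becomes $2,130.

Unit 3A: $1,295 · Unit 2A: $790 · Unit 5A: $2,130 · Unit 3B: $869 · Unit 4B: $981 · Unit 4A: $805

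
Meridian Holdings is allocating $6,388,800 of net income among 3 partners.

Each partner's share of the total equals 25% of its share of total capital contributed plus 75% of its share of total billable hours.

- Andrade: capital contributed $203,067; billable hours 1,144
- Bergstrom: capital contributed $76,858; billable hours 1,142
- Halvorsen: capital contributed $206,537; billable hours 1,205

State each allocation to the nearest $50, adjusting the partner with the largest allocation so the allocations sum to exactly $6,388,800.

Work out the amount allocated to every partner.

Andrade: $2,236,950; Bergstrom: $1,819,800; Halvorsen: $2,332,050

Capital contributed total 486,462; billable hours total 3,491.
Combined weights (25% capital contributed + 75% billable hours): Andrade 0.3501; Bergstrom 0.2848; Halvorsen 0.3650.
Raw shares: Andrade 2,236,935.95; Bergstrom 1,819,809.01; Halvorsen 2,332,055.04.
Rounded to nearest $50: Andrade $2,236,950; Bergstrom $1,819,800; Halvorsen $2,332,050. Sum = $6,388,800.
Sum already equals the total — no adjustment.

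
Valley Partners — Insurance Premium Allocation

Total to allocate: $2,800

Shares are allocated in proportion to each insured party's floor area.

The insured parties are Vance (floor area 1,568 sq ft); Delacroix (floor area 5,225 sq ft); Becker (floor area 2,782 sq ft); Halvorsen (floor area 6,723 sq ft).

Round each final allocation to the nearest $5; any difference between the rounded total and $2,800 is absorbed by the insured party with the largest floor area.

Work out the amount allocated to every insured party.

Floor area total: 16,298.
Pro-rata amounts: Vance 1,568/16,298 × $2,800 = 269.38; Delacroix 5,225/16,298 × $2,800 = 897.66; Becker 2,782/16,298 × $2,800 = 477.95; Halvorsen 6,723/16,298 × $2,800 = 1,155.01.
Rounded to nearest $5: Vance $270; Delacroix $900; Becker $480; Halvorsen $1,155. Sum = $2,805.
Difference $2,800 − $2,805 = −$5 applied to largest floor area (Halvorsen): Halvorsen becomes $1,150.

Vance: $270; Delacroix: $900; Becker: $480; Halvorsen: $1,150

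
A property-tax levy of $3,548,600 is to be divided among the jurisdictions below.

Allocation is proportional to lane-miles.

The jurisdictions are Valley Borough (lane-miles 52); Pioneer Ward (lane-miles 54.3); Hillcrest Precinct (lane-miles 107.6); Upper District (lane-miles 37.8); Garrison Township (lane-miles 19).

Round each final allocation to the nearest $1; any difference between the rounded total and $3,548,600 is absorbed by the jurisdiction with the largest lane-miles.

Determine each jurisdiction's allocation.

Valley Borough: $681,667 · Pioneer Ward: $711,817 · Hillcrest Precinct: $1,410,526 · Upper District: $495,519 · Garrison Township: $249,071

Combined lane-miles = 52 + 54.3 + 107.6 + 37.8 + 19 = 270.7.
Raw shares: Valley Borough 681,666.79; Pioneer Ward 711,817.44; Hillcrest Precinct 1,410,525.90; Upper District 495,519.32; Garrison Township 249,070.56.
After rounding ($1): Valley Borough $681,667; Pioneer Ward $711,817; Hillcrest Precinct $1,410,526; Upper District $495,519; Garrison Township $249,071. Sum = $3,548,600.
Rounded total matches; no reconciliation needed.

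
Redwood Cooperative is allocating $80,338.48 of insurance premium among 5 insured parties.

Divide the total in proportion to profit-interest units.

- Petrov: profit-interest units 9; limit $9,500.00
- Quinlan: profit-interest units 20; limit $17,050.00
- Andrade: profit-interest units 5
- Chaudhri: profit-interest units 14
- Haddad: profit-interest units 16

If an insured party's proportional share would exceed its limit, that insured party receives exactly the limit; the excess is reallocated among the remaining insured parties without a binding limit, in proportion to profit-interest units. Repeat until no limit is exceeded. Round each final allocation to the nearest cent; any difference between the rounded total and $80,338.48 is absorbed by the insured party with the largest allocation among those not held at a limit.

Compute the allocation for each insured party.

Petrov: $9,500.00 | Quinlan: $17,050.00 | Andrade: $7,684.07 | Chaudhri: $21,515.39 | Haddad: $24,589.02

Combined profit-interest units = 64.
Proportional shares (ignoring caps): Petrov 11,297.5987; Quinlan 25,105.7750; Andrade 6,276.4438; Chaudhri 17,574.0425; Haddad 20,084.6200.
Cap binds for Petrov ($9,500.00), Quinlan ($17,050.00); balance $53,788.48 reallocated over remaining profit-interest units 35.
Remaining shares: Andrade 7,684.0686 → $7,684.07; Chaudhri 21,515.3920 → $21,515.39; Haddad 24,589.0194 → $24,589.02.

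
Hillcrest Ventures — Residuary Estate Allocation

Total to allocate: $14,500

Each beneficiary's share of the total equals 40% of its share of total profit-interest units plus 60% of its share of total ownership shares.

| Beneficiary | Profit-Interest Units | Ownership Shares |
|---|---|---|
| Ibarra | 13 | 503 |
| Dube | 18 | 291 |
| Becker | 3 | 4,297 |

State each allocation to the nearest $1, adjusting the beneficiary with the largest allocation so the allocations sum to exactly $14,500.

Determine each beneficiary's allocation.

Profit-interest units total 34; ownership shares total 5,091.
Combined weights (40% profit-interest units + 60% ownership shares): Ibarra 0.2122; Dube 0.2461; Becker 0.5417.
Raw shares: Ibarra 3,077.22; Dube 3,567.88; Becker 7,854.90.
Rounded to nearest $1: Ibarra $3,077; Dube $3,568; Becker $7,855. Sum = $14,500.
Rounded total matches; no reconciliation needed.

Ibarra: $3,077 · Dube: $3,568 · Becker: $7,855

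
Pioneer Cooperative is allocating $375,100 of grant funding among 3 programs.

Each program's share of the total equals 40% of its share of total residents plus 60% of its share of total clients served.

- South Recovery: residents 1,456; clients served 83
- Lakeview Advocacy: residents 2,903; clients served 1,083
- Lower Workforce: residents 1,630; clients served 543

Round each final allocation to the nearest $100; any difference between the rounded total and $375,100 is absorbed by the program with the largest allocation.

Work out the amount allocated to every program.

Totals — residents 5,989, clients served 1,709.
Combined weights (40% residents + 60% clients served): South Recovery 0.1264; Lakeview Advocacy 0.5741; Lower Workforce 0.2995.
Raw shares: South Recovery 47,406.94; Lakeview Advocacy 215,349.09; Lower Workforce 112,343.97.
Rounded to nearest $100: South Recovery $47,400; Lakeview Advocacy $215,300; Lower Workforce $112,300. Sum = $375,000.
Difference $375,100 − $375,000 = +$100 applied to largest allocation (Lakeview Advocacy): Lakeview Advocacy becomes $215,400.

South Recovery: $47,400 | Lakeview Advocacy: $215,400 | Lower Workforce: $112,300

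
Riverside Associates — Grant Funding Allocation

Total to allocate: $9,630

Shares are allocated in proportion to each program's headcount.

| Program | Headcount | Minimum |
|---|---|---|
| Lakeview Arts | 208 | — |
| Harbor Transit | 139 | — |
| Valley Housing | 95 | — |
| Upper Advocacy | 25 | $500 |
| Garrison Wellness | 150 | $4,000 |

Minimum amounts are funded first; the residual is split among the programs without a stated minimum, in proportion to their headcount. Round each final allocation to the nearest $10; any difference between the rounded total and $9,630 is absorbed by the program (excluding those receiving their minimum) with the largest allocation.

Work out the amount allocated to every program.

Lakeview Arts: $2,420 | Harbor Transit: $1,610 | Valley Housing: $1,100 | Upper Advocacy: $500 | Garrison Wellness: $4,000

Fund the minimums — Upper Advocacy $500; Garrison Wellness $4,000. Balance $5,130.
Balance split over remaining headcount 442: Lakeview Arts 2,414.12 → $2,410; Harbor Transit 1,613.28 → $1,610; Valley Housing 1,102.60 → $1,100.
Rounding difference +$10 applied to Lakeview Arts → $2,420.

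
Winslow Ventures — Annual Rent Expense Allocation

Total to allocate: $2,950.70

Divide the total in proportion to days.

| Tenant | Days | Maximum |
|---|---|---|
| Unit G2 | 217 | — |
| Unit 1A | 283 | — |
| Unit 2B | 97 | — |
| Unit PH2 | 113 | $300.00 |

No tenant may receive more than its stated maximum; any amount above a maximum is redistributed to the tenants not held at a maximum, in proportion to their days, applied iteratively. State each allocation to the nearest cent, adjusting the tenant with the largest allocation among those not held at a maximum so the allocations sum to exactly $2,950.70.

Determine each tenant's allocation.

Unit G2: $963.49 | Unit 1A: $1,256.53 | Unit 2B: $430.68 | Unit PH2: $300.00

Sum of days: 710.
Proportional shares (ignoring caps): Unit G2 901.8337; Unit 1A 1,176.1241; Unit 2B 403.1238; Unit PH2 469.6185.
Capped: Unit PH2 ($300.00); balance $2,650.70 reallocated over remaining days 597.
Remaining shares: Unit G2 963.4873 → $963.49; Unit 1A 1,256.5295 → $1,256.53; Unit 2B 430.6832 → $430.68.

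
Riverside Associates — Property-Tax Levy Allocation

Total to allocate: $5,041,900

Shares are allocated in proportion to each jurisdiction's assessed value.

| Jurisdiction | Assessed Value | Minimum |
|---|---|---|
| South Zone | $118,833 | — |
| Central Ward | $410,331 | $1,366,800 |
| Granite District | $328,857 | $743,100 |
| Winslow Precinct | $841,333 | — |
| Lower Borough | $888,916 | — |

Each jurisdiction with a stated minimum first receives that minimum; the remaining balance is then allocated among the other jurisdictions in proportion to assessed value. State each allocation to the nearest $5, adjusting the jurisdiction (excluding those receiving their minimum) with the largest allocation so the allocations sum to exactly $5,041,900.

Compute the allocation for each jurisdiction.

Minimums first: Central Ward $1,366,800; Granite District $743,100. Balance $2,932,000.
Balance split over remaining assessed value 1,849,082: South Zone 188,427.75 → $188,430; Winslow Precinct 1,334,061.09 → $1,334,060; Lower Borough 1,409,511.16 → $1,409,510.

South Zone: $188,430 · Central Ward: $1,366,800 · Granite District: $743,100 · Winslow Precinct: $1,334,060 · Lower Borough: $1,409,510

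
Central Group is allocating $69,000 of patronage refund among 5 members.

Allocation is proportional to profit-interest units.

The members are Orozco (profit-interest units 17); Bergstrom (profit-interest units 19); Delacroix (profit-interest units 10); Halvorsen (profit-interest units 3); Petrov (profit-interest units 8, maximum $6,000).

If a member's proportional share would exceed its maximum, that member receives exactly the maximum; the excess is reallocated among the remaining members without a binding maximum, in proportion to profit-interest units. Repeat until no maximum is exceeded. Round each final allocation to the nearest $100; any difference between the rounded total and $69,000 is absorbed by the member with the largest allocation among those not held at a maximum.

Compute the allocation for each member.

Orozco: $21,900; Bergstrom: $24,300; Delacroix: $12,900; Halvorsen: $3,900; Petrov: $6,000

Profit-interest units total: 57.
Proportional shares (ignoring caps): Orozco 20,578.95; Bergstrom 23,000.00; Delacroix 12,105.26; Halvorsen 3,631.58; Petrov 9,684.21.
Cap binds for Petrov ($6,000); residual $63,000 reallocated over remaining profit-interest units 49.
Shares after redistribution: Orozco 21,857.14 → $21,900; Bergstrom 24,428.57 → $24,400; Delacroix 12,857.14 → $12,900; Halvorsen 3,857.14 → $3,900.
Rounding difference −$100 applied to Bergstrom → $24,300.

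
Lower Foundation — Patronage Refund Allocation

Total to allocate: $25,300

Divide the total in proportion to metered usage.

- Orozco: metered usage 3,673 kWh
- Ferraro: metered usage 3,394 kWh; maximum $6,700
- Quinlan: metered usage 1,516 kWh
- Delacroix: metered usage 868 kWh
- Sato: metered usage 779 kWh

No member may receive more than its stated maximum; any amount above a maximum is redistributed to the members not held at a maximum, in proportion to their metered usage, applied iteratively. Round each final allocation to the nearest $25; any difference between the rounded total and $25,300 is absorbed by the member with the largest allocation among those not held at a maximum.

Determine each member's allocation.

Sum of metered usage: 10,230.
Pro-rata shares before constraints: Orozco 9,083.76; Ferraro 8,393.76; Quinlan 3,749.25; Delacroix 2,146.67; Sato 1,926.56.
Cap binds for Ferraro ($6,700); remaining pool $18,600 reallocated over remaining metered usage 6,836.
Redistributed shares: Orozco 9,993.83 → $10,000; Quinlan 4,124.87 → $4,125; Delacroix 2,361.73 → $2,350; Sato 2,119.57 → $2,125.

Orozco: $10,000 | Ferraro: $6,700 | Quinlan: $4,125 | Delacroix: $2,350 | Sato: $2,125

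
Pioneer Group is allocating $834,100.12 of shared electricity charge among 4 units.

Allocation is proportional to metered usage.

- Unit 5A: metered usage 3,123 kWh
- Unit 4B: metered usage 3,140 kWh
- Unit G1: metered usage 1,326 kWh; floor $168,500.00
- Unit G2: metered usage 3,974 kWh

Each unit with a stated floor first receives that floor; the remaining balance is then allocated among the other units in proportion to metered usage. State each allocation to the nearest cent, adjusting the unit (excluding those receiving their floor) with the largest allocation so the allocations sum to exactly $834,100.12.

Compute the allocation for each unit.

Guaranteed amounts: Unit G1 $168,500.00. Residual $665,600.12.
Residual split over remaining metered usage 10,237: Unit 5A 203,054.5252 → $203,054.53; Unit 4B 204,159.8493 → $204,159.85; Unit G2 258,385.7455 → $258,385.75.
Rounding difference −$0.01 applied to Unit G2 → $258,385.74.

Unit 5A: $203,054.53 · Unit 4B: $204,159.85 · Unit G1: $168,500.00 · Unit G2: $258,385.74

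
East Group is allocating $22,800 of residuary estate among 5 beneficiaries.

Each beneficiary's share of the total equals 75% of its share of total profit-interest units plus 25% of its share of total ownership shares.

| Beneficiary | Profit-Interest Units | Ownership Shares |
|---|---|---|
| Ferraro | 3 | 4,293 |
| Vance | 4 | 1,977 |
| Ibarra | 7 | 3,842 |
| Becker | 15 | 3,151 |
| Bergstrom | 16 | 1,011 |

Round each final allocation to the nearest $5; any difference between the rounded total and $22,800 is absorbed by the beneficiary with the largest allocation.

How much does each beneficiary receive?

Ferraro: $2,855; Vance: $2,310; Ibarra: $4,195; Becker: $6,955; Bergstrom: $6,485

Profit-interest units total 45; ownership shares total 14,274.
Combined weights (75% profit-interest units + 25% ownership shares): Ferraro 0.1252; Vance 0.1013; Ibarra 0.1840; Becker 0.3052; Bergstrom 0.2844.
Unrounded shares: Ferraro 2,854.31; Vance 2,309.47; Ibarra 4,194.22; Becker 6,958.28; Bergstrom 6,483.72.
Rounded to nearest $5: Ferraro $2,855; Vance $2,310; Ibarra $4,195; Becker $6,960; Bergstrom $6,485. Sum = $22,805.
Difference $22,800 − $22,805 = −$5 applied to largest allocation (Becker): Becker becomes $6,955.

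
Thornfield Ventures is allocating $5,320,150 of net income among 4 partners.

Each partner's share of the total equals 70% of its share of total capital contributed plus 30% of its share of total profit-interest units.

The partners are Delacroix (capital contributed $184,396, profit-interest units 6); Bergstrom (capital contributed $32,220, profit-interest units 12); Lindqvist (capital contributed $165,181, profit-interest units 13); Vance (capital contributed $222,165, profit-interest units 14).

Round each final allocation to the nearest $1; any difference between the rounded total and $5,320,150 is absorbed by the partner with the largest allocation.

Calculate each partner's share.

Delacroix: $1,349,815 | Bergstrom: $624,285 | Lindqvist: $1,479,606 | Vance: $1,866,444

Totals — capital contributed 603,962, profit-interest units 45.
Composite weights (70% capital contributed + 30% profit-interest units): Delacroix 0.2537; Bergstrom 0.1173; Lindqvist 0.2781; Vance 0.3508.
Proportional shares: Delacroix 1,349,814.73; Bergstrom 624,284.54; Lindqvist 1,479,606.31; Vance 1,866,444.43.
Rounded to nearest $1: Delacroix $1,349,815; Bergstrom $624,285; Lindqvist $1,479,606; Vance $1,866,444. Sum = $5,320,150.
Sum already equals the total — no adjustment.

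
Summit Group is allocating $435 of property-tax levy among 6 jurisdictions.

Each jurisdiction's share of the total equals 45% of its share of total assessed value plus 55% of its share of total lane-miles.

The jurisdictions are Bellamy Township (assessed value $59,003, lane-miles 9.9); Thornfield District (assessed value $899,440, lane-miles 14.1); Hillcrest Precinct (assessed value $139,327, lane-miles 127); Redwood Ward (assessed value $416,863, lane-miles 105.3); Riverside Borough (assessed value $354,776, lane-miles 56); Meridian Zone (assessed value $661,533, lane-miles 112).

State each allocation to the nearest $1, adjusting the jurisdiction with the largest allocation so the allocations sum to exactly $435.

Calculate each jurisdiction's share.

Assessed value total 2,530,942; lane-miles total 424.3.
Combined weights (45% assessed value + 55% lane-miles): Bellamy Township 0.0233; Thornfield District 0.1782; Hillcrest Precinct 0.1894; Redwood Ward 0.2106; Riverside Borough 0.1357; Meridian Zone 0.2628.
Unrounded shares: Bellamy Township 10.15; Thornfield District 77.52; Hillcrest Precinct 82.39; Redwood Ward 91.62; Riverside Borough 59.02; Meridian Zone 114.32.
At nearest $1: Bellamy Township $10; Thornfield District $78; Hillcrest Precinct $82; Redwood Ward $92; Riverside Borough $59; Meridian Zone $114. Sum = $435.
No rounding difference to absorb.

Bellamy Township: $10 · Thornfield District: $78 · Hillcrest Precinct: $82 · Redwood Ward: $92 · Riverside Borough: $59 · Meridian Zone: $114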